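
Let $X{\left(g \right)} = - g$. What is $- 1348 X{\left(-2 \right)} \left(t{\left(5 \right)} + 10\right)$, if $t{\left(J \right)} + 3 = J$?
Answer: $-32352$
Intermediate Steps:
$t{\left(J \right)} = -3 + J$
$- 1348 X{\left(-2 \right)} \left(t{\left(5 \right)} + 10\right) = - 1348 \left(-1\right) \left(-2\right) \left(\left(-3 + 5\right) + 10\right) = - 1348 \cdot 2 \left(2 + 10\right) = - 1348 \cdot 2 \cdot 12 = \left(-1348\right) 24 = -32352$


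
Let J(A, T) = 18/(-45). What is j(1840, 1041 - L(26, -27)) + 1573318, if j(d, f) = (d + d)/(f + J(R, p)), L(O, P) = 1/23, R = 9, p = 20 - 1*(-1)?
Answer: 11766871772/7479 ≈ 1.5733e+6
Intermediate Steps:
p = 21 (p = 20 + 1 = 21)
J(A, T) = -⅖ (J(A, T) = 18*(-1/45) = -⅖)
L(O, P) = 1/23
j(d, f) = 2*d/(-⅖ + f) (j(d, f) = (d + d)/(f - ⅖) = (2*d)/(-⅖ + f) = 2*d/(-⅖ + f))
j(1840, 1041 - L(26, -27)) + 1573318 = 10*1840/(-2 + 5*(1041 - 1*1/23)) + 1573318 = 10*1840/(-2 + 5*(1041 - 1/23)) + 1573318 = 10*1840/(-2 + 5*(23942/23)) + 1573318 = 10*1840/(-2 + 119710/23) + 1573318 = 10*1840/(119664/23) + 1573318 = 10*1840*(23/119664) + 1573318 = 26450/7479 + 1573318 = 11766871772/7479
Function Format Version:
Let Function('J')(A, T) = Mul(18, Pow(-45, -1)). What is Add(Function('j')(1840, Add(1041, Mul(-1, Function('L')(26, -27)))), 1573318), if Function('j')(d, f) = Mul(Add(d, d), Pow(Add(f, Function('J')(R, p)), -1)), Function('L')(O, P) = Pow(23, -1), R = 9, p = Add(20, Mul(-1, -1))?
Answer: Rational(11766871772, 7479) ≈ 1.5733e+6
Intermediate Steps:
p = 21 (p = Add(20, 1) = 21)
Function('J')(A, T) = Rational(-2, 5) (Function('J')(A, T) = Mul(18, Rational(-1, 45)) = Rational(-2, 5))
Function('L')(O, P) = Rational(1, 23)
Function('j')(d, f) = Mul(2, d, Pow(Add(Rational(-2, 5), f), -1)) (Function('j')(d, f) = Mul(Add(d, d), Pow(Add(f, Rational(-2, 5)), -1)) = Mul(Mul(2, d), Pow(Add(Rational(-2, 5), f), -1)) = Mul(2, d, Pow(Add(Rational(-2, 5), f), -1)))
Add(Function('j')(1840, Add(1041, Mul(-1, Function('L')(26, -27)))), 1573318) = Add(Mul(10, 1840, Pow(Add(-2, Mul(5, Add(1041, Mul(-1, Rational(1, 23))))), -1)), 1573318) = Add(Mul(10, 1840, Pow(Add(-2, Mul(5, Add(1041, Rational(-1, 23)))), -1)), 1573318) = Add(Mul(10, 1840, Pow(Add(-2, Mul(5, Rational(23942, 23))), -1)), 1573318) = Add(Mul(10, 1840, Pow(Add(-2, Rational(119710, 23)), -1)), 1573318) = Add(Mul(10, 1840, Pow(Rational(119664, 23), -1)), 1573318) = Add(Mul(10, 1840, Rational(23, 119664)), 1573318) = Add(Rational(26450, 7479), 1573318) = Rational(11766871772, 7479)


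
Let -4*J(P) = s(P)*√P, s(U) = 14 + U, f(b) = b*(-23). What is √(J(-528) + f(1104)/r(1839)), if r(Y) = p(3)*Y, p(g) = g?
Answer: √(-15565296 + 1738307394*I*√33)/1839 ≈ 38.393 + 38.453*I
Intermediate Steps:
f(b) = -23*b
r(Y) = 3*Y
J(P) = -√P*(14 + P)/4 (J(P) = -(14 + P)*√P/4 = -√P*(14 + P)/4)
√(J(-528) + f(1104)/r(1839)) = √(√(-528)*(-14 - 1*(-528))/4 + (-23*1104)/((3*1839))) = √((4*I*√33)*(-14 + 528)/4 - 25392/5517) = √((¼)*(4*I*√33)*514 - 25392*1/5517) = √(514*I*√33 - 8464/1839) = √(-8464/1839 + 514*I*√33)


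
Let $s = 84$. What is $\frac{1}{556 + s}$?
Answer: $\frac{1}{640} \approx 0.0015625$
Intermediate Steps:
$\frac{1}{556 + s} = \frac{1}{556 + 84} = \frac{1}{640}$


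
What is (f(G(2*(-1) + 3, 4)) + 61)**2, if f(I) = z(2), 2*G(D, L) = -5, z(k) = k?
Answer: 3969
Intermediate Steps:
G(D, L) = -5/2 (G(D, L) = (1/2)*(-5) = -5/2)
f(I) = 2
(f(G(2*(-1) + 3, 4)) + 61)**2 = (2 + 61)**2 = 63**2 = 3969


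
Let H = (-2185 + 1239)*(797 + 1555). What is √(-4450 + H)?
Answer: I*√2229442 ≈ 1493.1*I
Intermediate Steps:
H = -2224992 (H = -946*2352 = -2224992)
√(-4450 + H) = √(-4450 - 2224992) = √(-2229442) = I*√2229442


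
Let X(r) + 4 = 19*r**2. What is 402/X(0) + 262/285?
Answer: -56761/570 ≈ -99.581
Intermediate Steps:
X(r) = -4 + 19*r**2
402/X(0) + 262/285 = 402/(-4 + 19*0**2) + 262/285 = 402/(-4 + 19*0) + 262*(1/285) = 402/(-4 + 0) + 262/285 = 402/(-4) + 262/285 = 402*(-1/4) + 262/285 = -201/2 + 262/285 = -56761/570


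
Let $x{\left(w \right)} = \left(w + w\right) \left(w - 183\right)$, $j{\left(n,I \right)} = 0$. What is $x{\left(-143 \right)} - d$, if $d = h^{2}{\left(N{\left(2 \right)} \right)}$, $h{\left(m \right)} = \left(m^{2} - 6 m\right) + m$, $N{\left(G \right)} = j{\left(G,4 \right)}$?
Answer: $93236$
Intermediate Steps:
$N{\left(G \right)} = 0$
$h{\left(m \right)} = m^{2} - 5 m$
$x{\left(w \right)} = 2 w \left(-183 + w\right)$
$d = 0$ ($d = \left(0 \left(-5 + 0\right)\right)^{2} = \left(0 \left(-5\right)\right)^{2} = 0^{2} = 0$)
$x{\left(-143 \right)} - d = 2 \left(-143\right) \left(-183 - 143\right) - 0 = 2 \left(-143\right) \left(-326\right) + 0 = 93236 + 0 = 93236$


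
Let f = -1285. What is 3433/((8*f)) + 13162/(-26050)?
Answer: -22473501/26779400 ≈ -0.83921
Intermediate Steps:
3433/((8*f)) + 13162/(-26050) = 3433/((8*(-1285))) + 13162/(-26050) = 3433/(-10280) + 13162*(-1/26050) = 3433*(-1/10280) - 6581/13025 = -3433/10280 - 6581/13025 = -22473501/26779400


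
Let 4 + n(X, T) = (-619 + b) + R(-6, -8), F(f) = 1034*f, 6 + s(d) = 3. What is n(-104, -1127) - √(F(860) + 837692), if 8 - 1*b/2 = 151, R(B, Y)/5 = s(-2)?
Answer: -924 - 2*√431733 ≈ -2238.1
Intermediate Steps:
s(d) = -3 (s(d) = -6 + 3 = -3)
R(B, Y) = -15 (R(B, Y) = 5*(-3) = -15)
b = -286 (b = 16 - 2*151 = 16 - 302 = -286)
n(X, T) = -924 (n(X, T) = -4 + ((-619 - 286) - 15) = -4 + (-905 - 15) = -4 - 920 = -924)
n(-104, -1127) - √(F(860) + 837692) = -924 - √(1034*860 + 837692) = -924 - √(889240 + 837692) = -924 - √1726932 = -924 - 2*√431733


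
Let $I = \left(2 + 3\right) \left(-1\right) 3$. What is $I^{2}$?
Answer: $225$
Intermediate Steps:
$I = -15$ ($I = 5 \left(-1\right) 3 = \left(-5\right) 3 = -15$)
$I^{2} = \left(-15\right)^{2} = 225$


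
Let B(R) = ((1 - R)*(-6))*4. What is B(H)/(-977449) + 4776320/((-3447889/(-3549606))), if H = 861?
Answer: 974807246121867360/198243273833 ≈ 4.9172e+6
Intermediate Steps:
B(R) = -24 + 24*R (B(R) = (-6 + 6*R)*4 = -24 + 24*R)
B(H)/(-977449) + 4776320/((-3447889/(-3549606))) = (-24 + 24*861)/(-977449) + 4776320/((-3447889/(-3549606))) = (-24 + 20664)*(-1/977449) + 4776320/((-3447889*(-1/3549606))) = 20640*(-1/977449) + 4776320/(3447889/3549606) = -20640/977449 + 4776320*(3549606/3447889) = -20640/977449 + 997297301760/202817 = 974807246121867360/198243273833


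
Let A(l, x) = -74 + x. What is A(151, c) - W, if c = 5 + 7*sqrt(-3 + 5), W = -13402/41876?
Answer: -1438021/20938 + 7*sqrt(2) ≈ -58.780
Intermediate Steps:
W = -6701/20938 (W = -13402*1/41876 = -6701/20938 ≈ -0.32004)
c = 5 + 7*sqrt(2) ≈ 14.899
A(151, c) - W = (-74 + (5 + 7*sqrt(2))) - 1*(-6701/20938) = (-69 + 7*sqrt(2)) + 6701/20938 = -1438021/20938 + 7*sqrt(2)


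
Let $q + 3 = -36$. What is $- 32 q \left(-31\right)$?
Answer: $-38688$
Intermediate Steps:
$q = -39$ ($q = -3 - 36 = -39$)
$- 32 q \left(-31\right) = \left(-32\right) \left(-39\right) \left(-31\right) = 1248 \left(-31\right) = -38688$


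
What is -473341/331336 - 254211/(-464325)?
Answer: -45184934643/51282529400 ≈ -0.88110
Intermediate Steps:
-473341/331336 - 254211/(-464325) = -473341*1/331336 - 254211*(-1/464325) = -473341/331336 + 84737/154775 = -45184934643/51282529400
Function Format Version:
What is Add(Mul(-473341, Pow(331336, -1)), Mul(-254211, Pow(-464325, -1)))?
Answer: Rational(-45184934643, 51282529400) ≈ -0.88110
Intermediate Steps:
Add(Mul(-473341, Pow(331336, -1)), Mul(-254211, Pow(-464325, -1))) = Add(Mul(-473341, Rational(1, 331336)), Mul(-254211, Rational(-1, 464325))) = Add(Rational(-473341, 331336), Rational(84737, 154775)) = Rational(-45184934643, 51282529400)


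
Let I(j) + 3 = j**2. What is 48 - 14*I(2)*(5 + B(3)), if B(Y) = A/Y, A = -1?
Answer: -52/3 ≈ -17.333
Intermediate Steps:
I(j) = -3 + j**2
B(Y) = -1/Y
48 - 14*I(2)*(5 + B(3)) = 48 - 14*(-3 + 2**2)*(5 - 1/3) = 48 - 14*(-3 + 4)*(5 - 1*1/3) = 48 - 14*(5 - 1/3) = 48 - 14*14/3 = 48 - 196/3 = -52/3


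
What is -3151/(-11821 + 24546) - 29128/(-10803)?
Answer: 336613547/137468175 ≈ 2.4487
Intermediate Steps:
-3151/(-11821 + 24546) - 29128/(-10803) = -3151/12725 - 29128*(-1/10803) = -3151*1/12725 + 29128/10803 = -3151/12725 + 29128/10803 = 336613547/137468175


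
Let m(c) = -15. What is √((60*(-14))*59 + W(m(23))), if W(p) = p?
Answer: 5*I*√1983 ≈ 222.65*I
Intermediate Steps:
√((60*(-14))*59 + W(m(23))) = √((60*(-14))*59 - 15) = √(-840*59 - 15) = √(-49560 - 15) = √(-49575) = 5*I*√1983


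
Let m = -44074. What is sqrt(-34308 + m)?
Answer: I*sqrt(78382) ≈ 279.97*I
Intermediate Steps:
sqrt(-34308 + m) = sqrt(-34308 - 44074) = sqrt(-78382) = I*sqrt(78382)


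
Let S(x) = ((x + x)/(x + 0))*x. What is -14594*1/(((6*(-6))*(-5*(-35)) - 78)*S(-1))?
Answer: -7297/6378 ≈ -1.1441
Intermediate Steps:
S(x) = 2*x (S(x) = ((2*x)/x)*x = 2*x)
-14594*1/(((6*(-6))*(-5*(-35)) - 78)*S(-1)) = -14594*(-1/(2*((6*(-6))*(-5*(-35)) - 78))) = -14594*(-1/(2*(-36*175 - 78))) = -14594*(-1/(2*(-6300 - 78))) = -14594/((-6378*(-2))) = -14594/12756 = -14594*1/12756 = -7297/6378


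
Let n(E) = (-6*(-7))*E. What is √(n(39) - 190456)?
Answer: I*√188818 ≈ 434.53*I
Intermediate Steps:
n(E) = 42*E
√(n(39) - 190456) = √(42*39 - 190456) = √(1638 - 190456) = √(-188818) = I*√188818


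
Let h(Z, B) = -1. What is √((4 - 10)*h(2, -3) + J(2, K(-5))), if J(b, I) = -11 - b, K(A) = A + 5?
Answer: I*√7 ≈ 2.6458*I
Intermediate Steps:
K(A) = 5 + A
√((4 - 10)*h(2, -3) + J(2, K(-5))) = √((4 - 10)*(-1) + (-11 - 1*2)) = √(-6*(-1) + (-11 - 2)) = √(6 - 13) = √(-7) = I*√7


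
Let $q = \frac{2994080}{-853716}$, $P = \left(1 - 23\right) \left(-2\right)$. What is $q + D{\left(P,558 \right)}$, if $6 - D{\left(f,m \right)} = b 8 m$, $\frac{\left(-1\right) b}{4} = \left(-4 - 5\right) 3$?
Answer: $- \frac{102896149994}{213429} \approx -4.8211 \cdot 10^{5}$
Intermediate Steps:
$P = 44$ ($P = \left(-22\right) \left(-2\right) = 44$)
$q = - \frac{748520}{213429}$ ($q = 2994080 \left(- \frac{1}{853716}\right) = - \frac{748520}{213429} \approx -3.5071$)
$b = 108$ ($b = - 4 \left(-4 - 5\right) 3 = - 4 \left(\left(-9\right) 3\right) = \left(-4\right) \left(-27\right) = 108$)
$D{\left(f,m \right)} = 6 - 864 m$ ($D{\left(f,m \right)} = 6 - 108 \cdot 8 m = 6 - 864 m$)
$q + D{\left(P,558 \right)} = - \frac{748520}{213429} + \left(6 - 482112\right) = - \frac{748520}{213429} - 482106 = - \frac{102896149994}{213429}$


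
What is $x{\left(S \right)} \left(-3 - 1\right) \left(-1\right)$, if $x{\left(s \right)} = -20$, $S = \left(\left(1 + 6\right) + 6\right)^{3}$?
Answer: $-80$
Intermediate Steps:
$S = 2197$ ($S = \left(7 + 6\right)^{3} = 13^{3} = 2197$)
$x{\left(S \right)} \left(-3 - 1\right) \left(-1\right) = - 20 \left(-3 - 1\right) \left(-1\right) = - 20 \left(\left(-4\right) \left(-1\right)\right) = \left(-20\right) 4 = -80$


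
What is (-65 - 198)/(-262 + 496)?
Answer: -263/234 ≈ -1.1239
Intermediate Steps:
(-65 - 198)/(-262 + 496) = -263/234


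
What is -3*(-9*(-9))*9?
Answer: -2187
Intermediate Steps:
-3*(-9*(-9))*9 = -243*9 = -3*729 = -2187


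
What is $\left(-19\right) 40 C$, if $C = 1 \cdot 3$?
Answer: $-2280$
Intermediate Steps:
$C = 3$
$\left(-19\right) 40 C = \left(-19\right) 40 \cdot 3 = \left(-760\right) 3 = -2280$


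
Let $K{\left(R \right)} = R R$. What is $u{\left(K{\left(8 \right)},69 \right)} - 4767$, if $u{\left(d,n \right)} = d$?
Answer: $-4703$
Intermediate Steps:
$K{\left(R \right)} = R^{2}$
$u{\left(K{\left(8 \right)},69 \right)} - 4767 = 8^{2} - 4767 = 64 - 4767 = -4703$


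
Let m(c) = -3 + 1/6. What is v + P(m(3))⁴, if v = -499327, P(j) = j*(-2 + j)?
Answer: -779604802031/1679616 ≈ -4.6416e+5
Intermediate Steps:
m(c) = -17/6 (m(c) = -3 + ⅙ = -17/6)
v + P(m(3))⁴ = -499327 + (-17*(-2 - 17/6)/6)⁴ = -499327 + (-17/6*(-29/6))⁴ = -499327 + (493/36)⁴ = -499327 + 59072816401/1679616 = -779604802031/1679616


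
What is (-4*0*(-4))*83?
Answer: 0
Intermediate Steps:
(-4*0*(-4))*83 = (0*(-4))*83 = 0*83 = 0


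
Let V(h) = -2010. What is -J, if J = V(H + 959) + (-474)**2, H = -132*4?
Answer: -222666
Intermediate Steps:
H = -528
J = 222666 (J = -2010 + (-474)**2 = -2010 + 224676 = 222666)
-J = -1*222666 = -222666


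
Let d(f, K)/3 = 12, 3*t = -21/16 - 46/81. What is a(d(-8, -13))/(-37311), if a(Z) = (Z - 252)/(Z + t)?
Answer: 279936/1710473047 ≈ 0.00016366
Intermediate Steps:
t = -2437/3888 (t = (-21/16 - 46/81)/3 = (⅓)*(-2437/1296) = -2437/3888 ≈ -0.62680)
d(f, K) = 36 (d(f, K) = 3*12 = 36)
a(Z) = (-252 + Z)/(-2437/3888 + Z) (a(Z) = (Z - 252)/(Z - 2437/3888) = (-252 + Z)/(-2437/3888 + Z))
a(d(-8, -13))/(-37311) = (3888*(-252 + 36)/(-2437 + 3888*36))/(-37311) = (3888*(-216)/(-2437 + 139968))*(-1/37311) = (3888*(-216)/137531)*(-1/37311) = (3888*(1/137531)*(-216))*(-1/37311) = -839808/137531*(-1/37311) = 279936/1710473047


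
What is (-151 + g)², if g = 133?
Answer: 324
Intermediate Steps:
(-151 + g)² = (-151 + 133)² = (-18)² = 324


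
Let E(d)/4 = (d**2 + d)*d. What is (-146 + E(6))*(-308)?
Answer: -265496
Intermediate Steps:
E(d) = 4*d*(d + d**2) (E(d) = 4*((d**2 + d)*d) = 4*((d + d**2)*d) = 4*(d*(d + d**2)) = 4*d*(d + d**2))
(-146 + E(6))*(-308) = (-146 + 4*6**2*(1 + 6))*(-308) = (-146 + 4*36*7)*(-308) = (-146 + 1008)*(-308) = 862*(-308) = -265496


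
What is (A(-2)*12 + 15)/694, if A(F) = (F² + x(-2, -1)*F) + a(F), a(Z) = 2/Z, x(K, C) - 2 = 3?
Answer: -69/694 ≈ -0.099424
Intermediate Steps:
x(K, C) = 5 (x(K, C) = 2 + 3 = 5)
A(F) = F² + 2/F + 5*F (A(F) = (F² + 5*F) + 2/F = F² + 2/F + 5*F)
(A(-2)*12 + 15)/694 = (((2 + (-2)²*(5 - 2))/(-2))*12 + 15)/694 = (-(2 + 4*3)/2*12 + 15)*(1/694) = (-(2 + 12)/2*12 + 15)*(1/694) = (-½*14*12 + 15)*(1/694) = (-7*12 + 15)*(1/694) = (-84 + 15)*(1/694) = -69*1/694 = -69/694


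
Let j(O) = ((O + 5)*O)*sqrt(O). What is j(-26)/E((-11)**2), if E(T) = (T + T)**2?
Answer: 273*I*sqrt(26)/29282 ≈ 0.047539*I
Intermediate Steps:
E(T) = 4*T**2 (E(T) = (2*T)**2 = 4*T**2)
j(O) = O**(3/2)*(5 + O) (j(O) = ((5 + O)*O)*sqrt(O) = (O*(5 + O))*sqrt(O) = O**(3/2)*(5 + O))
j(-26)/E((-11)**2) = ((-26)**(3/2)*(5 - 26))/((4*((-11)**2)**2)) = (-26*I*sqrt(26)*(-21))/((4*121**2)) = (546*I*sqrt(26))/((4*14641)) = (546*I*sqrt(26))/58564 = (546*I*sqrt(26))*(1/58564) = 273*I*sqrt(26)/29282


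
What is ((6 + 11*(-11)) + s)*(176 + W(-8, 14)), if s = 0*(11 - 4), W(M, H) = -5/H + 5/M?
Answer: -1127115/56 ≈ -20127.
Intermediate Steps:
s = 0 (s = 0*7 = 0)
((6 + 11*(-11)) + s)*(176 + W(-8, 14)) = ((6 + 11*(-11)) + 0)*(176 + (-5/14 + 5/(-8))) = ((6 - 121) + 0)*(176 + (-5*1/14 + 5*(-⅛))) = (-115 + 0)*(176 + (-5/14 - 5/8)) = -115*(176 - 55/56) = -115*9801/56 = -1127115/56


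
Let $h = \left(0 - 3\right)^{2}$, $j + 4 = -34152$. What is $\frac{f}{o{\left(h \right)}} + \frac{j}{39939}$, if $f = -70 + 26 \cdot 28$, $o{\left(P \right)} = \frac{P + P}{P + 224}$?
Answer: $\frac{1020432173}{119817} \approx 8516.6$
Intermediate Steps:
$j = -34156$ ($j = -4 - 34152 = -34156$)
$h = 9$ ($h = \left(-3\right)^{2} = 9$)
$o{\left(P \right)} = \frac{2 P}{224 + P}$
$f = 658$ ($f = -70 + 728 = 658$)
$\frac{f}{o{\left(h \right)}} + \frac{j}{39939} = \frac{658}{2 \cdot 9 \frac{1}{224 + 9}} - \frac{34156}{39939} = \frac{658}{2 \cdot 9 \cdot \frac{1}{233}} - \frac{34156}{39939} = \frac{658}{\frac{18}{233}} - \frac{34156}{39939} = 658 \cdot \frac{233}{18} - \frac{34156}{39939} = \frac{76657}{9} - \frac{34156}{39939} = \frac{1020432173}{119817}$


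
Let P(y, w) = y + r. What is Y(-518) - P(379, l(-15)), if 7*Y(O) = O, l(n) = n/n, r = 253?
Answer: -706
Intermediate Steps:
l(n) = 1
P(y, w) = 253 + y (P(y, w) = y + 253 = 253 + y)
Y(O) = O/7
Y(-518) - P(379, l(-15)) = (⅐)*(-518) - (253 + 379) = -74 - 1*632 = -74 - 632 = -706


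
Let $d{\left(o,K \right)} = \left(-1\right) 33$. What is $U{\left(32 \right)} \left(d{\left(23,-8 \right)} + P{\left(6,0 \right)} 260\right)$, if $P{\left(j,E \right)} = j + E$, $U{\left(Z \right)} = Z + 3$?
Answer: $53445$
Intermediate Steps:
$d{\left(o,K \right)} = -33$
$U{\left(Z \right)} = 3 + Z$
$P{\left(j,E \right)} = E + j$
$U{\left(32 \right)} \left(d{\left(23,-8 \right)} + P{\left(6,0 \right)} 260\right) = \left(3 + 32\right) \left(-33 + \left(0 + 6\right) 260\right) = 35 \left(-33 + 6 \cdot 260\right) = 35 \left(-33 + 1560\right) = 35 \cdot 1527 = 53445$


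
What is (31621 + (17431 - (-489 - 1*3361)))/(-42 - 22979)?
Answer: -52902/23021 ≈ -2.2980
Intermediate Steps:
(31621 + (17431 - (-489 - 1*3361)))/(-42 - 22979) = (31621 + (17431 - (-489 - 3361)))/(-23021) = (31621 + (17431 - 1*(-3850)))*(-1/23021) = (31621 + (17431 + 3850))*(-1/23021) = (31621 + 21281)*(-1/23021) = 52902*(-1/23021) = -52902/23021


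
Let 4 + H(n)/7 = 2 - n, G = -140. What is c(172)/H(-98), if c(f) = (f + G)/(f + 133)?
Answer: 1/6405 ≈ 0.00015613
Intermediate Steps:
c(f) = (-140 + f)/(133 + f) (c(f) = (f - 140)/(f + 133) = (-140 + f)/(133 + f))
H(n) = -14 - 7*n (H(n) = -28 + 7*(2 - n) = -28 + (14 - 7*n) = -14 - 7*n)
c(172)/H(-98) = ((-140 + 172)/(133 + 172))/(-14 - 7*(-98)) = (32/305)/(-14 + 686) = ((1/305)*32)/672 = (32/305)*(1/672) = 1/6405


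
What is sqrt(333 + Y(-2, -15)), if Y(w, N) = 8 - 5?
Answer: 4*sqrt(21) ≈ 18.330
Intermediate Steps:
Y(w, N) = 3
sqrt(333 + Y(-2, -15)) = sqrt(333 + 3) = sqrt(336) = 4*sqrt(21)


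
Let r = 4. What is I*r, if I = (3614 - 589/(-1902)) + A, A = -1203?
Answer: 9172622/951 ≈ 9645.2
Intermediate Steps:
I = 4586311/1902 (I = (3614 - 589/(-1902)) - 1203 = (3614 - 589*(-1/1902)) - 1203 = (3614 + 589/1902) - 1203 = 6874417/1902 - 1203 = 4586311/1902 ≈ 2411.3)
I*r = (4586311/1902)*4 = 9172622/951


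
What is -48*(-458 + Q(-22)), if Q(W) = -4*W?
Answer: 17760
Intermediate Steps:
-48*(-458 + Q(-22)) = -48*(-458 - 4*(-22)) = -48*(-458 + 88) = -48*(-370) = 17760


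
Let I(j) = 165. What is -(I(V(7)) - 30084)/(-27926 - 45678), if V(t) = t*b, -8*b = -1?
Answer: -29919/73604 ≈ -0.40649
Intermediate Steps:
b = ⅛ (b = -⅛*(-1) = ⅛ ≈ 0.12500)
V(t) = t/8 (V(t) = t*(⅛) = t/8)
-(I(V(7)) - 30084)/(-27926 - 45678) = -(165 - 30084)/(-27926 - 45678) = -(-29919)/(-73604) = -(-29919)*(-1)/73604 = -1*29919/73604 = -29919/73604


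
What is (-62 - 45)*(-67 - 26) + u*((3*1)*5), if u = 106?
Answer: 11541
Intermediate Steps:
(-62 - 45)*(-67 - 26) + u*((3*1)*5) = (-62 - 45)*(-67 - 26) + 106*((3*1)*5) = -107*(-93) + 106*(3*5) = 9951 + 106*15 = 9951 + 1590 = 11541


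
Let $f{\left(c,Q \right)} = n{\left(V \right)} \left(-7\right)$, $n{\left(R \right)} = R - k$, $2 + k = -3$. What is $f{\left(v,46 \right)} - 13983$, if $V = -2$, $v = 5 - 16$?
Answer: $-14004$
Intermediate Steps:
$v = -11$ ($v = 5 - 16 = -11$)
$k = -5$ ($k = -2 - 3 = -5$)
$n{\left(R \right)} = 5 + R$ ($n{\left(R \right)} = R - -5 = R + 5 = 5 + R$)
$f{\left(c,Q \right)} = -21$ ($f{\left(c,Q \right)} = \left(5 - 2\right) \left(-7\right) = 3 \left(-7\right) = -21$)
$f{\left(v,46 \right)} - 13983 = -21 - 13983 = -14004$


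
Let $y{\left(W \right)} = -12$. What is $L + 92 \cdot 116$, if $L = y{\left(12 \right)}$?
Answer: $10660$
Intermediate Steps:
$L = -12$
$L + 92 \cdot 116 = -12 + 92 \cdot 116 = -12 + 10672 = 10660$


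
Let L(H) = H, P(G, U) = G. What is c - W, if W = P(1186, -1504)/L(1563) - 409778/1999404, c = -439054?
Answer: -228679255822423/520844742 ≈ -4.3905e+5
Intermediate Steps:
W = 288468355/520844742 (W = 1186/1563 - 409778/1999404 = 1186*(1/1563) - 409778*1/1999404 = 1186/1563 - 204889/999702 = 288468355/520844742 ≈ 0.55385)
c - W = -439054 - 1*288468355/520844742 = -439054 - 288468355/520844742 = -228679255822423/520844742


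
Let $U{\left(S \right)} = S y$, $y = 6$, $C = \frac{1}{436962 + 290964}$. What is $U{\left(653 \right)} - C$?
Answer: $\frac{2852014067}{727926} \approx 3918.0$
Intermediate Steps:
$C = \frac{1}{727926} \approx 1.3738 \cdot 10^{-6}$
$U{\left(S \right)} = 6 S$ ($U{\left(S \right)} = S 6 = 6 S$)
$U{\left(653 \right)} - C = 6 \cdot 653 - \frac{1}{727926} = 3918 - \frac{1}{727926} = \frac{2852014067}{727926}$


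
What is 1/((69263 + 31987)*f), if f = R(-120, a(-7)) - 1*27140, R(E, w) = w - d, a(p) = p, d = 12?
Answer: -1/2749848750 ≈ -3.6366e-10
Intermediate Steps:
R(E, w) = -12 + w (R(E, w) = w - 1*12 = w - 12 = -12 + w)
f = -27159 (f = (-12 - 7) - 1*27140 = -19 - 27140 = -27159)
1/((69263 + 31987)*f) = 1/((69263 + 31987)*(-27159)) = -1/27159/101250 = (1/101250)*(-1/27159) = -1/2749848750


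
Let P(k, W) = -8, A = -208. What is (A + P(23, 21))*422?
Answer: -91152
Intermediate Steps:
(A + P(23, 21))*422 = (-208 - 8)*422 = -216*422 = -91152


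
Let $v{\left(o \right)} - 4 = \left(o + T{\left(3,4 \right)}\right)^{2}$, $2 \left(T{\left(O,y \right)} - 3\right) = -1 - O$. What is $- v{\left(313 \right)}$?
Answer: $-98600$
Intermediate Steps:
$T{\left(O,y \right)} = \frac{5}{2} - \frac{O}{2}$ ($T{\left(O,y \right)} = 3 + \frac{-1 - O}{2} = 3 - \left(\frac{1}{2} + \frac{O}{2}\right) = \frac{5}{2} - \frac{O}{2}$)
$v{\left(o \right)} = 4 + \left(1 + o\right)^{2}$ ($v{\left(o \right)} = 4 + \left(o + \left(\frac{5}{2} - \frac{3}{2}\right)\right)^{2} = 4 + \left(o + 1\right)^{2} = 4 + \left(1 + o\right)^{2}$)
$- v{\left(313 \right)} = - (4 + \left(1 + 313\right)^{2}) = - (4 + 314^{2}) = - (4 + 98596) = \left(-1\right) 98600 = -98600$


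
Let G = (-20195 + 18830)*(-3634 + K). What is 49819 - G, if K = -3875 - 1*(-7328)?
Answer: -197246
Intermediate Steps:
K = 3453 (K = -3875 + 7328 = 3453)
G = 247065 (G = (-20195 + 18830)*(-3634 + 3453) = -1365*(-181) = 247065)
49819 - G = 49819 - 1*247065 = 49819 - 247065 = -197246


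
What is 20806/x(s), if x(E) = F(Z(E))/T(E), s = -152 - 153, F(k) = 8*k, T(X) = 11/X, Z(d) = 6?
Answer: -114433/7320 ≈ -15.633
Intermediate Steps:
s = -305
x(E) = 48*E/11 (x(E) = (8*6)/((11/E)) = 48*(E/11) = 48*E/11)
20806/x(s) = 20806/(((48/11)*(-305))) = 20806/(-14640/11) = 20806*(-11/14640) = -114433/7320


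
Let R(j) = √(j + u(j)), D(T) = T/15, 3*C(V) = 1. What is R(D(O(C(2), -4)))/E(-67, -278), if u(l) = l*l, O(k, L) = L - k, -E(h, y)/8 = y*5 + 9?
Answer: I*√26/124290 ≈ 4.1025e-5*I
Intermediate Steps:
C(V) = ⅓ (C(V) = (⅓)*1 = ⅓)
E(h, y) = -72 - 40*y (E(h, y) = -8*(y*5 + 9) = -8*(5*y + 9) = -8*(9 + 5*y) = -72 - 40*y)
u(l) = l²
D(T) = T/15 (D(T) = T*(1/15) = T/15)
R(j) = √(j + j²)
R(D(O(C(2), -4)))/E(-67, -278) = √(((-4 - 1*⅓)/15)*(1 + (-4 - 1*⅓)/15))/(-72 - 40*(-278)) = √(((-4 - ⅓)/15)*(1 + (-4 - ⅓)/15))/(-72 + 11120) = √(((1/15)*(-13/3))*(1 + (1/15)*(-13/3)))/11048 = √(-13*(1 - 13/45)/45)*(1/11048) = √(-13/45*32/45)*(1/11048) = √(-416/2025)*(1/11048) = (4*I*√26/45)*(1/11048) = I*√26/124290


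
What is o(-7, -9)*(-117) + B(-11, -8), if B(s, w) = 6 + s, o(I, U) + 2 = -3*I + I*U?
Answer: -9599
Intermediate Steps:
o(I, U) = -2 - 3*I + I*U (o(I, U) = -2 + (-3*I + I*U) = -2 - 3*I + I*U)
o(-7, -9)*(-117) + B(-11, -8) = (-2 - 3*(-7) - 7*(-9))*(-117) + (6 - 11) = (-2 + 21 + 63)*(-117) - 5 = 82*(-117) - 5 = -9594 - 5 = -9599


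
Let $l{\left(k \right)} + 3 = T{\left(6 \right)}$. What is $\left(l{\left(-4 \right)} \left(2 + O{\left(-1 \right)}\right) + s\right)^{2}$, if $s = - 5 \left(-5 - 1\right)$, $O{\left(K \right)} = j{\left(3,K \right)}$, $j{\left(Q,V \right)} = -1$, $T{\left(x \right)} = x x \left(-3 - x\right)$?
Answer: $88209$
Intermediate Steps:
$T{\left(x \right)} = x^{2} \left(-3 - x\right)$
$l{\left(k \right)} = -327$ ($l{\left(k \right)} = -3 + 6^{2} \left(-3 - 6\right) = -3 + 36 \left(-3 - 6\right) = -3 + 36 \left(-9\right) = -3 - 324 = -327$)
$O{\left(K \right)} = -1$
$s = 30$ ($s = \left(-5\right) \left(-6\right) = 30$)
$\left(l{\left(-4 \right)} \left(2 + O{\left(-1 \right)}\right) + s\right)^{2} = \left(- 327 \left(2 - 1\right) + 30\right)^{2} = \left(\left(-327\right) 1 + 30\right)^{2} = \left(-327 + 30\right)^{2} = \left(-297\right)^{2} = 88209$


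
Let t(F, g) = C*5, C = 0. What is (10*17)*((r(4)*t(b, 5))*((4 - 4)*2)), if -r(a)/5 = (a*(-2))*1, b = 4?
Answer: 0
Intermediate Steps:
t(F, g) = 0 (t(F, g) = 0*5 = 0)
r(a) = 10*a (r(a) = -5*a*(-2) = -5*(-2*a) = -(-10)*a = 10*a)
(10*17)*((r(4)*t(b, 5))*((4 - 4)*2)) = (10*17)*(((10*4)*0)*((4 - 4)*2)) = 170*((40*0)*(0*2)) = 170*(0*0) = 170*0 = 0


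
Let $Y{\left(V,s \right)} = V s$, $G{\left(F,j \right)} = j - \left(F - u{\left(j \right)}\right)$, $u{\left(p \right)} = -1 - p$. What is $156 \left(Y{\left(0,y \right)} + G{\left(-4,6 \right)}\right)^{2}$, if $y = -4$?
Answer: $1404$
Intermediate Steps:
$G{\left(F,j \right)} = -1 - F$ ($G{\left(F,j \right)} = j - \left(1 + F + j\right) = -1 - F$)
$156 \left(Y{\left(0,y \right)} + G{\left(-4,6 \right)}\right)^{2} = 156 \left(0 \left(-4\right) - -3\right)^{2} = 156 \left(0 + \left(-1 + 4\right)\right)^{2} = 156 \left(0 + 3\right)^{2} = 156 \cdot 3^{2} = 156 \cdot 9 = 1404$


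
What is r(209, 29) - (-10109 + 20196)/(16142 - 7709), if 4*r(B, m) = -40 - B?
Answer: -2140165/33732 ≈ -63.446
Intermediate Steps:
r(B, m) = -10 - B/4 (r(B, m) = (-40 - B)/4 = -10 - B/4)
r(209, 29) - (-10109 + 20196)/(16142 - 7709) = (-10 - ¼*209) - (-10109 + 20196)/(16142 - 7709) = (-10 - 209/4) - 10087/8433 = -249/4 - 10087/8433 = -2140165/33732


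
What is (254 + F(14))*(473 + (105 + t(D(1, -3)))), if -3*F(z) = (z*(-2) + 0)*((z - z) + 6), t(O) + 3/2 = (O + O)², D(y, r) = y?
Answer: 179955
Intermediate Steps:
t(O) = -3/2 + 4*O² (t(O) = -3/2 + (O + O)² = -3/2 + (2*O)² = -3/2 + 4*O²)
F(z) = 4*z (F(z) = -(z*(-2) + 0)*((z - z) + 6)/3 = -(-2*z + 0)*(0 + 6)/3 = -(-2*z)*6/3 = -(-4)*z = 4*z)
(254 + F(14))*(473 + (105 + t(D(1, -3)))) = (254 + 4*14)*(473 + (105 + (-3/2 + 4*1²))) = (254 + 56)*(473 + (105 + (-3/2 + 4*1))) = 310*(473 + (105 + (-3/2 + 4))) = 310*(473 + (105 + 5/2)) = 310*(473 + 215/2) = 310*(1161/2) = 179955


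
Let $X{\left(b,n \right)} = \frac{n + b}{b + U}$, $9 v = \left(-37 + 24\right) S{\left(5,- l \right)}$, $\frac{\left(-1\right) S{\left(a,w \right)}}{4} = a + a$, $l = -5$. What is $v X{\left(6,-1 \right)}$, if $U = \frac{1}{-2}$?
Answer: $\frac{5200}{99} \approx 52.525$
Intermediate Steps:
$U = - \frac{1}{2} \approx -0.5$
$S{\left(a,w \right)} = - 8 a$ ($S{\left(a,w \right)} = - 4 \left(a + a\right) = - 4 \cdot 2 a = - 8 a$)
$v = \frac{520}{9}$ ($v = \frac{\left(-37 + 24\right) \left(\left(-8\right) 5\right)}{9} = \frac{\left(-13\right) \left(-40\right)}{9} = \frac{1}{9} \cdot 520 = \frac{520}{9} \approx 57.778$)
$X{\left(b,n \right)} = \frac{b + n}{- \frac{1}{2} + b}$ ($X{\left(b,n \right)} = \frac{n + b}{b - \frac{1}{2}} = \frac{b + n}{- \frac{1}{2} + b}$)
$v X{\left(6,-1 \right)} = \frac{520 \frac{2 \left(6 - 1\right)}{-1 + 2 \cdot 6}}{9} = \frac{520 \cdot 2 \frac{1}{-1 + 12} \cdot 5}{9} = \frac{520 \cdot 2 \cdot \frac{1}{11} \cdot 5}{9} = \frac{520}{9} \cdot \frac{10}{11} = \frac{5200}{99}$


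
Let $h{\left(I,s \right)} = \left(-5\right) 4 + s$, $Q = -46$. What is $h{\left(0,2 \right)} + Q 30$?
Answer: $-1398$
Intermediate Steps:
$h{\left(I,s \right)} = -20 + s$
$h{\left(0,2 \right)} + Q 30 = \left(-20 + 2\right) - 1380 = -18 - 1380 = -1398$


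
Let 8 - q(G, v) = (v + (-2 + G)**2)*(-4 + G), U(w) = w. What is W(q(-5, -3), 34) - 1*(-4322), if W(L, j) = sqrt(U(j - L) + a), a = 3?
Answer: 4322 + I*sqrt(385) ≈ 4322.0 + 19.621*I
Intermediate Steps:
q(G, v) = 8 - (-4 + G)*(v + (-2 + G)**2) (q(G, v) = 8 - (v + (-2 + G)**2)*(-4 + G) = 8 - (-4 + G)*(v + (-2 + G)**2))
W(L, j) = sqrt(3 + j - L) (W(L, j) = sqrt((j - L) + 3) = sqrt(3 + j - L))
W(q(-5, -3), 34) - 1*(-4322) = sqrt(3 + 34 - (24 - 1*(-5)**3 - 20*(-5) + 4*(-3) + 8*(-5)**2 - 1*(-5)*(-3))) - 1*(-4322) = sqrt(3 + 34 - (24 - 1*(-125) + 100 - 12 + 8*25 - 15)) + 4322 = sqrt(3 + 34 - (24 + 125 + 100 - 12 + 200 - 15)) + 4322 = sqrt(3 + 34 - 1*422) + 4322 = sqrt(3 + 34 - 422) + 4322 = sqrt(-385) + 4322 = I*sqrt(385) + 4322 = 4322 + I*sqrt(385)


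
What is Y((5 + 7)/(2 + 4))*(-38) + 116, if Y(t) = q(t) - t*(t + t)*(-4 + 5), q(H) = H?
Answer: 344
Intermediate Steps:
Y(t) = t - 2*t² (Y(t) = t - t*(t + t)*(-4 + 5) = t - t*(2*t)*1 = t - t*2*t = t - 2*t²)
Y((5 + 7)/(2 + 4))*(-38) + 116 = (((5 + 7)/(2 + 4))*(1 - 2*(5 + 7)/(2 + 4)))*(-38) + 116 = ((12/6)*(1 - 24/6))*(-38) + 116 = ((12*(⅙))*(1 - 24/6))*(-38) + 116 = (2*(1 - 2*2))*(-38) + 116 = (2*(1 - 4))*(-38) + 116 = (2*(-3))*(-38) + 116 = -6*(-38) + 116 = 228 + 116 = 344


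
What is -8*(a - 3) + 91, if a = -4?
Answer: 147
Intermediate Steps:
-8*(a - 3) + 91 = -8*(-4 - 3) + 91 = -8*(-7) + 91 = 56 + 91 = 147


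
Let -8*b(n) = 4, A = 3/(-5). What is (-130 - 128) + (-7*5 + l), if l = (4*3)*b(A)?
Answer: -299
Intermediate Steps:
A = -3/5 (A = 3*(-1/5) = -3/5 ≈ -0.60000)
b(n) = -1/2 (b(n) = -1/8*4 = -1/2)
l = -6 (l = (4*3)*(-1/2) = 12*(-1/2) = -6)
(-130 - 128) + (-7*5 + l) = (-130 - 128) + (-7*5 - 6) = -258 + (-35 - 6) = -258 - 41 = -299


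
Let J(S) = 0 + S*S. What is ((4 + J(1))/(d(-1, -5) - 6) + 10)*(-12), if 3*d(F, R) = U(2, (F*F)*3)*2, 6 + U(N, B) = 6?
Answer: -110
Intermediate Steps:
U(N, B) = 0 (U(N, B) = -6 + 6 = 0)
d(F, R) = 0 (d(F, R) = (0*2)/3 = (1/3)*0 = 0)
J(S) = S**2 (J(S) = 0 + S**2 = S**2)
((4 + J(1))/(d(-1, -5) - 6) + 10)*(-12) = ((4 + 1**2)/(0 - 6) + 10)*(-12) = ((4 + 1)/(-6) + 10)*(-12) = (5*(-1/6) + 10)*(-12) = (-5/6 + 10)*(-12) = (55/6)*(-12) = -110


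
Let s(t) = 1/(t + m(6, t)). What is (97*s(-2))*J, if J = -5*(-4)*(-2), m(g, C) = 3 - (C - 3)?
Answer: -1940/3 ≈ -646.67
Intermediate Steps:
m(g, C) = 6 - C (m(g, C) = 3 - (-3 + C) = 3 + (3 - C) = 6 - C)
s(t) = 1/6 (s(t) = 1/(t + (6 - t)) = 1/6)
J = -40 (J = 20*(-2) = -40)
(97*s(-2))*J = (97*(1/6))*(-40) = (97/6)*(-40) = -1940/3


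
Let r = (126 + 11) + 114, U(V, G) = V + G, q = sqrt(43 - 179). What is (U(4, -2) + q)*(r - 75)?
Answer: 352 + 352*I*sqrt(34) ≈ 352.0 + 2052.5*I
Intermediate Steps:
q = 2*I*sqrt(34) (q = sqrt(-136) = 2*I*sqrt(34) ≈ 11.662*I)
U(V, G) = G + V
r = 251 (r = 137 + 114 = 251)
(U(4, -2) + q)*(r - 75) = ((-2 + 4) + 2*I*sqrt(34))*(251 - 75) = (2 + 2*I*sqrt(34))*176 = 352 + 352*I*sqrt(34)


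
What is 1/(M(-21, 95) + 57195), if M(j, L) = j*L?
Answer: 1/55200 ≈ 1.8116e-5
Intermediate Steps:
M(j, L) = L*j
1/(M(-21, 95) + 57195) = 1/(95*(-21) + 57195) = 1/(-1995 + 57195) = 1/55200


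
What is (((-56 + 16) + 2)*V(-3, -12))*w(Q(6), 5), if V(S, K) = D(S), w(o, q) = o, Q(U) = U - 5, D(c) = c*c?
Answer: -342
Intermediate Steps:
D(c) = c**2
Q(U) = -5 + U
V(S, K) = S**2
(((-56 + 16) + 2)*V(-3, -12))*w(Q(6), 5) = (((-56 + 16) + 2)*(-3)**2)*(-5 + 6) = ((-40 + 2)*9)*1 = -38*9*1 = -342*1 = -342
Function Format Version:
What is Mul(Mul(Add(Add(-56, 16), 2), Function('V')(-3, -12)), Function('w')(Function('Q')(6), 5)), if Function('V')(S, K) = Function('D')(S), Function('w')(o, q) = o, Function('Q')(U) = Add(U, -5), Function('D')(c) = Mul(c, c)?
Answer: -342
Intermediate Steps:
Function('D')(c) = Pow(c, 2)
Function('Q')(U) = Add(-5, U)
Function('V')(S, K) = Pow(S, 2)
Mul(Mul(Add(Add(-56, 16), 2), Function('V')(-3, -12)), Function('w')(Function('Q')(6), 5)) = Mul(Mul(Add(Add(-56, 16), 2), Pow(-3, 2)), Add(-5, 6)) = Mul(Mul(Add(-40, 2), 9), 1) = Mul(Mul(-38, 9), 1) = Mul(-342, 1) = -342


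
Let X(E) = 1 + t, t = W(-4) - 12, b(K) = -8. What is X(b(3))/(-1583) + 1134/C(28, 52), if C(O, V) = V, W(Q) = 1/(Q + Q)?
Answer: 3591401/164632 ≈ 21.815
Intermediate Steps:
W(Q) = 1/(2*Q)
t = -97/8 (t = (½)/(-4) - 12 = (½)*(-¼) - 12 = -⅛ - 12 = -97/8 ≈ -12.125)
X(E) = -89/8 (X(E) = 1 - 97/8 = -89/8)
X(b(3))/(-1583) + 1134/C(28, 52) = -89/8/(-1583) + 1134/52 = -89/8*(-1/1583) + 1134*(1/52) = 89/12664 + 567/26 = 3591401/164632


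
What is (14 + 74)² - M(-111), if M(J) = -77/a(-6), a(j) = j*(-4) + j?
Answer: 139469/18 ≈ 7748.3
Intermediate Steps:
a(j) = -3*j (a(j) = -4*j + j = -3*j)
M(J) = -77/18 (M(J) = -77/((-3*(-6))) = -77/18)
(14 + 74)² - M(-111) = (14 + 74)² - 1*(-77/18) = 88² + 77/18 = 7744 + 77/18 = 139469/18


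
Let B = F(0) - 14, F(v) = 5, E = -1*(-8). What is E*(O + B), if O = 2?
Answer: -56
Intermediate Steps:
E = 8
B = -9 (B = 5 - 14 = -9)
E*(O + B) = 8*(2 - 9) = 8*(-7) = -56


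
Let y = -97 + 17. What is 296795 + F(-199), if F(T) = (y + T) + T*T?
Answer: 336117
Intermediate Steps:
y = -80
F(T) = -80 + T + T² (F(T) = (-80 + T) + T*T = (-80 + T) + T² = -80 + T + T²)
296795 + F(-199) = 296795 + (-80 - 199 + (-199)²) = 296795 + (-80 - 199 + 39601) = 296795 + 39322 = 336117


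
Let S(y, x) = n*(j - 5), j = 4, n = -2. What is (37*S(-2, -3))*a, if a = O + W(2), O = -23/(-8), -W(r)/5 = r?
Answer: -2109/4 ≈ -527.25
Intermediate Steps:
W(r) = -5*r
O = 23/8 (O = -23*(-⅛) = 23/8 ≈ 2.8750)
S(y, x) = 2 (S(y, x) = -2*(4 - 5) = -2*(-1) = 2)
a = -57/8 (a = 23/8 - 5*2 = 23/8 - 10 = -57/8 ≈ -7.1250)
(37*S(-2, -3))*a = (37*2)*(-57/8) = 74*(-57/8) = -2109/4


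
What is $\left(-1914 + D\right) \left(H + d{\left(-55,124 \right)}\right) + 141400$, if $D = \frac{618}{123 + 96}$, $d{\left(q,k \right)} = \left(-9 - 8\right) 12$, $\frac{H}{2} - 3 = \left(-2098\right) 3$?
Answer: $\frac{1794173776}{73} \approx 2.4578 \cdot 10^{7}$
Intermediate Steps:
$H = -12582$ ($H = 6 + 2 \left(\left(-2098\right) 3\right) = 6 + 2 \left(-6294\right) = 6 - 12588 = -12582$)
$d{\left(q,k \right)} = -204$ ($d{\left(q,k \right)} = \left(-17\right) 12 = -204$)
$D = \frac{206}{73}$ ($D = \frac{618}{219} = 618 \cdot \frac{1}{219} = \frac{206}{73} \approx 2.8219$)
$\left(-1914 + D\right) \left(H + d{\left(-55,124 \right)}\right) + 141400 = \left(-1914 + \frac{206}{73}\right) \left(-12582 - 204\right) + 141400 = \left(- \frac{139516}{73}\right) \left(-12786\right) + 141400 = \frac{1783851576}{73} + 141400 = \frac{1794173776}{73}$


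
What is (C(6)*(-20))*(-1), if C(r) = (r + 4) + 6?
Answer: 320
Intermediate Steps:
C(r) = 10 + r (C(r) = (4 + r) + 6 = 10 + r)
(C(6)*(-20))*(-1) = ((10 + 6)*(-20))*(-1) = (16*(-20))*(-1) = -320*(-1) = 320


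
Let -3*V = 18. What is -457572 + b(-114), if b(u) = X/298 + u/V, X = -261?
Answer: -136351055/298 ≈ -4.5755e+5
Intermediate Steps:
V = -6 (V = -⅓*18 = -6)
b(u) = -261/298 - u/6 (b(u) = -261/298 + u/(-6) = -261*1/298 + u*(-⅙) = -261/298 - u/6)
-457572 + b(-114) = -457572 + (-261/298 - ⅙*(-114)) = -457572 + (-261/298 + 19) = -457572 + 5401/298 = -136351055/298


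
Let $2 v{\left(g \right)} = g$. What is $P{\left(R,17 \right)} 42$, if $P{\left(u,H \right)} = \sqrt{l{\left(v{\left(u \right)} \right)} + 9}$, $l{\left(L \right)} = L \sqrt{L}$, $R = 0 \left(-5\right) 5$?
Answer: $126$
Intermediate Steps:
$v{\left(g \right)} = \frac{g}{2}$
$R = 0$ ($R = 0 \cdot 5 = 0$)
$l{\left(L \right)} = L^{\frac{3}{2}}$
$P{\left(u,H \right)} = \sqrt{9 + \frac{\sqrt{2} u^{\frac{3}{2}}}{4}}$ ($P{\left(u,H \right)} = \sqrt{\left(\frac{u}{2}\right)^{\frac{3}{2}} + 9} = \sqrt{\frac{\sqrt{2} u^{\frac{3}{2}}}{4} + 9} = \sqrt{9 + \frac{\sqrt{2} u^{\frac{3}{2}}}{4}}$)
$P{\left(R,17 \right)} 42 = \frac{\sqrt{36 + \sqrt{2} \cdot 0^{\frac{3}{2}}}}{2} \cdot 42 = \frac{\sqrt{36 + \sqrt{2} \cdot 0}}{2} \cdot 42 = \frac{\sqrt{36 + 0}}{2} \cdot 42 = \frac{\sqrt{36}}{2} \cdot 42 = \frac{1}{2} \cdot 6 \cdot 42 = 3 \cdot 42 = 126$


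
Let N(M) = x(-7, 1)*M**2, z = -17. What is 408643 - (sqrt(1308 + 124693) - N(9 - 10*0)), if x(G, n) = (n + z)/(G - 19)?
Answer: 5313007/13 - sqrt(126001) ≈ 4.0834e+5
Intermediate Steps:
x(G, n) = (-17 + n)/(-19 + G) (x(G, n) = (n - 17)/(G - 19) = (-17 + n)/(-19 + G))
N(M) = 8*M**2/13 (N(M) = ((-17 + 1)/(-19 - 7))*M**2 = (-16/(-26))*M**2 = (-1/26*(-16))*M**2 = 8*M**2/13)
408643 - (sqrt(1308 + 124693) - N(9 - 10*0)) = 408643 - (sqrt(1308 + 124693) - 8*(9 - 10*0)**2/13) = 408643 - (sqrt(126001) - 8*(9 + 0)**2/13) = 408643 - (sqrt(126001) - 8*9**2/13) = 408643 - (sqrt(126001) - 8*81/13) = 408643 - (sqrt(126001) - 1*648/13) = 408643 - (sqrt(126001) - 648/13) = 408643 - (-648/13 + sqrt(126001)) = 408643 + (648/13 - sqrt(126001)) = 5313007/13 - sqrt(126001)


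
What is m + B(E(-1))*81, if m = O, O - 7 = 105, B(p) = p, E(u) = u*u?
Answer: 193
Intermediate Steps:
E(u) = u²
O = 112 (O = 7 + 105 = 112)
m = 112
m + B(E(-1))*81 = 112 + (-1)²*81 = 112 + 1*81 = 112 + 81 = 193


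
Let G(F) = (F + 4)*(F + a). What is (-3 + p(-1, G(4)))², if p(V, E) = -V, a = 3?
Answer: 4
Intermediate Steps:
G(F) = (3 + F)*(4 + F) (G(F) = (F + 4)*(F + 3) = (4 + F)*(3 + F) = (3 + F)*(4 + F))
(-3 + p(-1, G(4)))² = (-3 - 1*(-1))² = (-3 + 1)² = (-2)² = 4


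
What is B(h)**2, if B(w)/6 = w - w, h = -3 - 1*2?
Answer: 0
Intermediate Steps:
h = -5 (h = -3 - 2 = -5)
B(w) = 0 (B(w) = 6*(w - w) = 6*0 = 0)
B(h)**2 = 0**2 = 0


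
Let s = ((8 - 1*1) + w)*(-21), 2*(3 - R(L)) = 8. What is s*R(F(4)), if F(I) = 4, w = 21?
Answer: 588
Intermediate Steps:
R(L) = -1 (R(L) = 3 - ½*8 = 3 - 4 = -1)
s = -588 (s = ((8 - 1*1) + 21)*(-21) = ((8 - 1) + 21)*(-21) = (7 + 21)*(-21) = 28*(-21) = -588)
s*R(F(4)) = -588*(-1) = 588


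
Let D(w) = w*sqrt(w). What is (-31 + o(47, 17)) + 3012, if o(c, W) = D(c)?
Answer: 2981 + 47*sqrt(47) ≈ 3303.2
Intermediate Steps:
D(w) = w**(3/2)
o(c, W) = c**(3/2)
(-31 + o(47, 17)) + 3012 = (-31 + 47**(3/2)) + 3012 = (-31 + 47*sqrt(47)) + 3012 = 2981 + 47*sqrt(47)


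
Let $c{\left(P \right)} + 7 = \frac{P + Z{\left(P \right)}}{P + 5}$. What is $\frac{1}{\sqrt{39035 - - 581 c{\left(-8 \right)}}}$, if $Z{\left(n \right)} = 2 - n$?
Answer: $\frac{\sqrt{311226}}{103742} \approx 0.0053775$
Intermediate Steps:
$c{\left(P \right)} = -7 + \frac{2}{5 + P}$ ($c{\left(P \right)} = -7 + \frac{P - \left(-2 + P\right)}{P + 5} = -7 + \frac{2}{5 + P}$)
$\frac{1}{\sqrt{39035 - - 581 c{\left(-8 \right)}}} = \frac{1}{\sqrt{39035 - - 581 \frac{-33 - -56}{5 - 8}}} = \frac{1}{\sqrt{39035 - - 581 \frac{-33 + 56}{-3}}} = \frac{1}{\sqrt{39035 - - 581 \left(\left(- \frac{1}{3}\right) 23\right)}} = \frac{1}{\sqrt{39035 - \left(-581\right) \left(- \frac{23}{3}\right)}} = \frac{1}{\sqrt{39035 - \frac{13363}{3}}} = \frac{1}{\sqrt{\frac{103742}{3}}} = \frac{1}{\frac{1}{3} \sqrt{311226}} = \frac{\sqrt{311226}}{103742}$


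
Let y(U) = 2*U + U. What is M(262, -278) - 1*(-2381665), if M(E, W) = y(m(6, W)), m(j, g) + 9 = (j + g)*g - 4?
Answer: 2608474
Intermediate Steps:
m(j, g) = -13 + g*(g + j) (m(j, g) = -9 + ((j + g)*g - 4) = -9 + ((g + j)*g - 4) = -9 + (g*(g + j) - 4) = -9 + (-4 + g*(g + j)) = -13 + g*(g + j))
y(U) = 3*U
M(E, W) = -39 + 3*W**2 + 18*W (M(E, W) = 3*(-13 + W**2 + W*6) = 3*(-13 + W**2 + 6*W) = -39 + 3*W**2 + 18*W)
M(262, -278) - 1*(-2381665) = (-39 + 3*(-278)**2 + 18*(-278)) - 1*(-2381665) = (-39 + 3*77284 - 5004) + 2381665 = (-39 + 231852 - 5004) + 2381665 = 226809 + 2381665 = 2608474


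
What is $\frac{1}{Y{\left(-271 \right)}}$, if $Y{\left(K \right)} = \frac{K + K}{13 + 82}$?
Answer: $- \frac{95}{542} \approx -0.17528$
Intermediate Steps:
$Y{\left(K \right)} = \frac{2 K}{95}$
$\frac{1}{Y{\left(-271 \right)}} = \frac{1}{\frac{2}{95} \left(-271\right)} = \frac{1}{- \frac{542}{95}} = - \frac{95}{542}$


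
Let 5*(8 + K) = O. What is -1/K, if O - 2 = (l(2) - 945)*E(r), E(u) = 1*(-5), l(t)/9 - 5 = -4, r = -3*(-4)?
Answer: -5/4642 ≈ -0.0010771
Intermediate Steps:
r = 12
l(t) = 9 (l(t) = 45 + 9*(-4) = 45 - 36 = 9)
E(u) = -5
O = 4682 (O = 2 + (9 - 945)*(-5) = 2 - 936*(-5) = 2 + 4680 = 4682)
K = 4642/5 (K = -8 + (⅕)*4682 = -8 + 4682/5 = 4642/5 ≈ 928.40)
-1/K = -1/4642/5 = -1*5/4642 = -5/4642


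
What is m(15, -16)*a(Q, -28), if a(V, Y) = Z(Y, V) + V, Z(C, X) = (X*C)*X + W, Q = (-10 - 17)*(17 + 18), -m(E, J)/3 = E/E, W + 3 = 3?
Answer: 75016935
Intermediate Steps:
W = 0 (W = -3 + 3 = 0)
m(E, J) = -3 (m(E, J) = -3*E/E = -3*1 = -3)
Q = -945 (Q = -27*35 = -945)
Z(C, X) = C*X**2 (Z(C, X) = (X*C)*X + 0 = (C*X)*X + 0 = C*X**2 + 0 = C*X**2)
a(V, Y) = V + Y*V**2 (a(V, Y) = Y*V**2 + V = V + Y*V**2)
m(15, -16)*a(Q, -28) = -(-2835)*(1 - 945*(-28)) = -(-2835)*(1 + 26460) = -(-2835)*26461 = -3*(-25005645) = 75016935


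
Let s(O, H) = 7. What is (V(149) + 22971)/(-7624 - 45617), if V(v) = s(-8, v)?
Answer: -22978/53241 ≈ -0.43158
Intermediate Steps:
V(v) = 7
(V(149) + 22971)/(-7624 - 45617) = (7 + 22971)/(-7624 - 45617) = 22978/(-53241) = 22978*(-1/53241) = -22978/53241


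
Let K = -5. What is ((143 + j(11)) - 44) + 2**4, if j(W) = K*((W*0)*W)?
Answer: 115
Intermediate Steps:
j(W) = 0 (j(W) = -5*W*0*W = -0*W = -5*0 = 0)
((143 + j(11)) - 44) + 2**4 = ((143 + 0) - 44) + 2**4 = (143 - 44) + 16 = 99 + 16 = 115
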